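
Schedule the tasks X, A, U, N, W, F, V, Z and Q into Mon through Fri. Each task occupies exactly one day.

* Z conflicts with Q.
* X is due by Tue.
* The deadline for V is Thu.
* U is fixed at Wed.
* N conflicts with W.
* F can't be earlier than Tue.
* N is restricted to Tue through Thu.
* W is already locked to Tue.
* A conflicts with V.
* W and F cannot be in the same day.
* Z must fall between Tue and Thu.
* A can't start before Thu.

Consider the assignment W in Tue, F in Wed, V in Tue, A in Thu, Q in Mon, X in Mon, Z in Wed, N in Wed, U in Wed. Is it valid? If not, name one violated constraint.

W and F cannot be in the same day — holds.
A can't start before Thu — holds.
U is fixed at Wed — holds.
A conflicts with V — holds.
The deadline for V is Thu — holds.
Z conflicts with Q — holds.
X is due by Tue — holds.
Z must fall between Tue and Thu — holds.
F can't be earlier than Tue — holds.
W is already locked to Tue — holds.
N is restricted to Tue through Thu — holds.
N conflicts with W — holds.

Valid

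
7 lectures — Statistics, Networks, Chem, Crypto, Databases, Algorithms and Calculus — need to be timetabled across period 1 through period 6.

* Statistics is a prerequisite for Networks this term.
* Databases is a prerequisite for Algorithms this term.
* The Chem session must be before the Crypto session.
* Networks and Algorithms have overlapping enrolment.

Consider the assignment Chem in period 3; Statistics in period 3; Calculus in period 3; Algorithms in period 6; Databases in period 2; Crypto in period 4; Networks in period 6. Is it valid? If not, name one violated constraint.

No. Networks and Algorithms have overlapping enrolment is not satisfied.

Networks and Algorithms have overlapping enrolment — violated.
The Chem session must be before the Crypto session — holds.
Databases is a prerequisite for Algorithms this term — holds.
Statistics is a prerequisite for Networks this term — holds.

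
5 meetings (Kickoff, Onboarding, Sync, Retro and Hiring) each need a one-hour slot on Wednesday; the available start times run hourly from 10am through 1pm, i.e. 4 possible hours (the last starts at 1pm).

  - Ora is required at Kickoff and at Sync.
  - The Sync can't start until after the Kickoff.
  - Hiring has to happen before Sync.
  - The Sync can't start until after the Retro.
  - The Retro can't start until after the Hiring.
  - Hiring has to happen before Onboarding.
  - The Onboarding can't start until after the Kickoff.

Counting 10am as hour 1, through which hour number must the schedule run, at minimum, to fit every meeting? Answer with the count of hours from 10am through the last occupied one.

3

The precedence chain requires at least 3 distinct hours.
3 works (last occupied hour: 12pm): for example Retro=11am, Kickoff=10am, Sync=12pm, Onboarding=11am, Hiring=10am.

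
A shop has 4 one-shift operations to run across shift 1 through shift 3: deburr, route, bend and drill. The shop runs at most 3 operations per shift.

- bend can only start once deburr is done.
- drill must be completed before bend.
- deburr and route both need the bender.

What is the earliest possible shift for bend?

Precedence pushes bend to at least shift 2.
bend at shift 2 is achievable: route in shift 2; drill in shift 1; deburr in shift 1; bend in shift 2.

shift 2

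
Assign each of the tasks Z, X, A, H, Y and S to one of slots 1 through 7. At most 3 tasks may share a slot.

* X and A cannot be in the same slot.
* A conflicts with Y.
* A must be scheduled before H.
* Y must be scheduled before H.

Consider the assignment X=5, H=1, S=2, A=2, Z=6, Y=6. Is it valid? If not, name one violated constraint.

Invalid. Y must be scheduled before H.

A must be scheduled before H — violated.
A conflicts with Y — holds.
X and A cannot be in the same slot — holds.
Y must be scheduled before H — violated.
At most 3 tasks may share a slot — holds.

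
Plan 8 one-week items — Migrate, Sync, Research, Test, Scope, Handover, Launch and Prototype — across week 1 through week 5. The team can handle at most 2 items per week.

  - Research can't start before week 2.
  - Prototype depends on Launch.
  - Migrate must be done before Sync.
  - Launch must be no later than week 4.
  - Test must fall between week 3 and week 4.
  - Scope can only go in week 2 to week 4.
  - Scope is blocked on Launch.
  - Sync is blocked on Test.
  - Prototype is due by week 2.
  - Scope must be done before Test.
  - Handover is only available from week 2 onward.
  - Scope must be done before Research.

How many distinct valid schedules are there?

58

Splitting on Migrate: it can be week 1 (27), week 2 (4), week 3 (16), week 4 (11). Listing each branch's schedules as (Sync, Research, Test, Scope, Handover, Launch, Prototype) by week number:
Migrate=week 1: (4,3,3,2,4,1,2) (4,3,3,2,5,1,2) (4,4,3,2,3,1,2) (4,4,3,2,5,1,2) (4,5,3,2,3,1,2) (4,5,3,2,4,1,2) (4,5,3,2,5,1,2) (5,3,3,2,4,1,2) (5,3,3,2,5,1,2) (5,3,4,2,3,1,2) (5,3,4,2,4,1,2) (5,3,4,2,5,1,2) (5,4,3,2,3,1,2) (5,4,3,2,4,1,2) (5,4,3,2,5,1,2) (5,4,4,2,3,1,2) (5,4,4,2,5,1,2) (5,4,4,3,2,1,2) (5,4,4,3,3,1,2) (5,4,4,3,5,1,2) (5,5,3,2,3,1,2) (5,5,3,2,4,1,2) (5,5,4,2,3,1,2) (5,5,4,2,4,1,2) (5,5,4,3,2,1,2) (5,5,4,3,3,1,2) (5,5,4,3,4,1,2) — 27.
Migrate=week 2: (5,4,4,3,3,1,2) (5,4,4,3,5,1,2) (5,5,4,3,3,1,2) (5,5,4,3,4,1,2) — 4.
Migrate=week 3: (4,4,3,2,5,1,2) (4,5,3,2,4,1,2) (4,5,3,2,5,1,2) (5,3,4,2,4,1,2) (5,3,4,2,5,1,2) (5,4,3,2,4,1,2) (5,4,3,2,5,1,2) (5,4,4,2,3,1,2) (5,4,4,2,5,1,2) (5,4,4,3,2,1,2) (5,4,4,3,5,1,2) (5,5,3,2,4,1,2) (5,5,4,2,3,1,2) (5,5,4,2,4,1,2) (5,5,4,3,2,1,2) (5,5,4,3,4,1,2) — 16.
Migrate=week 4: (5,3,3,2,4,1,2) (5,3,3,2,5,1,2) (5,3,4,2,3,1,2) (5,3,4,2,5,1,2) (5,4,3,2,3,1,2) (5,4,3,2,5,1,2) (5,5,3,2,3,1,2) (5,5,3,2,4,1,2) (5,5,4,2,3,1,2) (5,5,4,3,2,1,2) (5,5,4,3,3,1,2) — 11.
Summing: 27 + 4 + 16 + 11 = 58.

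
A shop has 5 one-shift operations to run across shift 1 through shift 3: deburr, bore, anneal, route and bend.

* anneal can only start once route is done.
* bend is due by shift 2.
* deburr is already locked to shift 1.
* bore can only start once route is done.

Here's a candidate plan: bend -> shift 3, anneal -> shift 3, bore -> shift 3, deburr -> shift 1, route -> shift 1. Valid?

bend is due by shift 2 — violated.
anneal can only start once route is done — holds.
deburr is already locked to shift 1 — holds.
bore can only start once route is done — holds.

Invalid. bend is due by shift 2.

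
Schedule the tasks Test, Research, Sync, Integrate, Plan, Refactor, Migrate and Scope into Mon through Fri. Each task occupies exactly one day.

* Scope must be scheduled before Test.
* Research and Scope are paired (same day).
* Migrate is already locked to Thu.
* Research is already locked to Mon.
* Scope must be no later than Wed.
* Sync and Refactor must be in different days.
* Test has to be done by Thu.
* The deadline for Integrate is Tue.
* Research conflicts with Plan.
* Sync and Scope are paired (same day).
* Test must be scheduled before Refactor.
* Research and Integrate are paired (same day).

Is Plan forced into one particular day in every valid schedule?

Plan can be Tue (e.g. Scope=Mon, Plan=Tue, Sync=Mon, Refactor=Wed, Migrate=Thu, Research=Mon, Integrate=Mon, Test=Tue) or Wed (e.g. Migrate -> Thu, Sync -> Mon, Plan -> Wed, Test -> Tue, Research -> Mon, Scope -> Mon, Refactor -> Wed, Integrate -> Mon).

No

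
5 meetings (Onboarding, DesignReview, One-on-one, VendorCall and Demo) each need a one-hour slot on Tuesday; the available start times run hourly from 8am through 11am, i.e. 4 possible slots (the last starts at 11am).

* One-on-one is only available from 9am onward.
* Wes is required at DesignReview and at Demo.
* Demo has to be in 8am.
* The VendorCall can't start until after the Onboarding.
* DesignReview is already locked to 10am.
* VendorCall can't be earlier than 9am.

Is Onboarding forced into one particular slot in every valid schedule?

Onboarding can be 8am (e.g. One-on-one in 9am, DesignReview in 10am, Onboarding in 8am, VendorCall in 9am, Demo in 8am) or 9am (e.g. VendorCall -> 10am, One-on-one -> 9am, Onboarding -> 9am, Demo -> 8am, DesignReview -> 10am).

No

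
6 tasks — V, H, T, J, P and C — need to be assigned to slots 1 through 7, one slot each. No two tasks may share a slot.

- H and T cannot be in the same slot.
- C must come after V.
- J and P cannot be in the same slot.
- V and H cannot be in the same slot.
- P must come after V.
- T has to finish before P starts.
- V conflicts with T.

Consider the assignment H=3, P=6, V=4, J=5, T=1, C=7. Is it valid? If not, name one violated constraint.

Yes, all constraints hold

V and H cannot be in the same slot — holds.
T has to finish before P starts — holds.
H and T cannot be in the same slot — holds.
C must come after V — holds.
J and P cannot be in the same slot — holds.
P must come after V — holds.
V conflicts with T — holds.
No two tasks may share a slot — holds.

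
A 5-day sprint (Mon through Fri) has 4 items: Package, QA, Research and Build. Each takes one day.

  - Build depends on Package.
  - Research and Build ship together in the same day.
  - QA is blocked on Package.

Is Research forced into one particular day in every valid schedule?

No

Research can be Tue (e.g. QA=Tue, Build=Tue, Research=Tue, Package=Mon) or Wed (e.g. Package -> Mon, Research -> Wed, Build -> Wed, QA -> Tue).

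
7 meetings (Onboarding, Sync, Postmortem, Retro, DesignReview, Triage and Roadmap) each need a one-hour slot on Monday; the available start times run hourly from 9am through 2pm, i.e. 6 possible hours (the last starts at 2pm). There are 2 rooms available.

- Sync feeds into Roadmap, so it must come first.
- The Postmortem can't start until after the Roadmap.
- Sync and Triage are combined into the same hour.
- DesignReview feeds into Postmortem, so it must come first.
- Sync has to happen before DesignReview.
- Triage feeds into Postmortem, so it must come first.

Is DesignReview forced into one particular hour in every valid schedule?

No

DesignReview can be 10am (e.g. Postmortem -> 11am, Onboarding -> 11am, Roadmap -> 10am, Triage -> 9am, Sync -> 9am, Retro -> 12pm, DesignReview -> 10am) or 11am (e.g. DesignReview -> 11am, Roadmap -> 10am, Triage -> 9am, Sync -> 9am, Postmortem -> 12pm, Retro -> 11am, Onboarding -> 10am).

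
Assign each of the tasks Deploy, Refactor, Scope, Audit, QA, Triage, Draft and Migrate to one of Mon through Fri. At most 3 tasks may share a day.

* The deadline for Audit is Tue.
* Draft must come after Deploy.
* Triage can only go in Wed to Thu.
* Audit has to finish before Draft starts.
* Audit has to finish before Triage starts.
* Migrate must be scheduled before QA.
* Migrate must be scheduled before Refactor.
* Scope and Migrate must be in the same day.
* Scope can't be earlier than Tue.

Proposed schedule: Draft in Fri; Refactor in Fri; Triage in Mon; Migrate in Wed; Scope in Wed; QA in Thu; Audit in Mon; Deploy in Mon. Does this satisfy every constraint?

Migrate must be scheduled before Refactor — holds.
The deadline for Audit is Tue — holds.
Scope and Migrate must be in the same day — holds.
Audit has to finish before Draft starts — holds.
At most 3 tasks may share a day — holds.
Migrate must be scheduled before QA — holds.
Scope can't be earlier than Tue — holds.
Draft must come after Deploy — holds.
Audit has to finish before Triage starts — violated.
Triage can only go in Wed to Thu — violated.

No. Triage can only go in Wed to Thu is not satisfied.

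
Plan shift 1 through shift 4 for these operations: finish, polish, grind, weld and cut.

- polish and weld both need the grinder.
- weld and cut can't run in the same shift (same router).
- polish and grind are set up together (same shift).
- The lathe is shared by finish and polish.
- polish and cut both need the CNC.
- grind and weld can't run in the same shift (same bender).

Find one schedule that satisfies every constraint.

weld -> shift 1, grind -> shift 2, polish -> shift 2, finish -> shift 1, cut -> shift 3

Checking: weld(shift 1) != cut(shift 3); polish(shift 2) != weld(shift 1); grind(shift 2) != weld(shift 1); polish(shift 2) != cut(shift 3); finish(shift 1) != polish(shift 2); polish = grind = shift 2.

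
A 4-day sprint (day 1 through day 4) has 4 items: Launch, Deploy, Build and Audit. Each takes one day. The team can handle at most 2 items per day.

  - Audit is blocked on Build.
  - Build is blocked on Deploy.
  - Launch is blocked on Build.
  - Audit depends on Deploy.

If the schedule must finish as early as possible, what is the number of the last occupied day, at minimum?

3

The precedence chain requires at least 3 distinct days.
With at most 2 per day and 4 tasks, at least 2 days are needed.
3 works (last occupied day: day 3): for example Deploy in day 1, Launch in day 3, Build in day 2, Audit in day 3.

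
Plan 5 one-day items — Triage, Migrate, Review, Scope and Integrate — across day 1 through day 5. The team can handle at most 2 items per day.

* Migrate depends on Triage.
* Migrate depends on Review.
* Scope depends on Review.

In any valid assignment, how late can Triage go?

Downstream work caps Triage at day 4.
Triage at day 4 is achievable: Triage=day 4; Migrate=day 5; Integrate=day 1; Scope=day 2; Review=day 1.

day 4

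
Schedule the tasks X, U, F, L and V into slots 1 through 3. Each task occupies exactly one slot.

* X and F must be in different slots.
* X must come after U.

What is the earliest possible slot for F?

F at 1 is achievable: X in 2; V in 1; U in 1; F in 1; L in 1.

1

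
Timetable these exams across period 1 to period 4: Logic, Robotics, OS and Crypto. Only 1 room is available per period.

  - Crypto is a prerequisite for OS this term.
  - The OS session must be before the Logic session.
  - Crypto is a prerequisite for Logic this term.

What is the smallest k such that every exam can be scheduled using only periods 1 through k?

4 periods

The precedence chain requires at least 3 distinct periods.
With at most 1 per period and 4 exams, at least 4 periods are needed.
4 works (last occupied period: period 4): for example Robotics -> period 4; Crypto -> period 1; OS -> period 2; Logic -> period 3.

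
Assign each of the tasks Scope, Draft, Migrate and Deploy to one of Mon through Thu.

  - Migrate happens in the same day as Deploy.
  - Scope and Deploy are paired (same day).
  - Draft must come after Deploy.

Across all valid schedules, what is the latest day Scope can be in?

Wed

Scope must be in the same day as Deploy, which can't be after Wed, so Scope is at most Wed.
Scope at Wed is achievable: Scope=Wed; Draft=Thu; Deploy=Wed; Migrate=Wed.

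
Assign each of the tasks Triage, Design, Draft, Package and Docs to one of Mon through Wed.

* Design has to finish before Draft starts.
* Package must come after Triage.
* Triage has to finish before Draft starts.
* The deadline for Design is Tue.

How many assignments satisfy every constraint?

Splitting on Triage: it can be Mon (18), Tue (6). Listing each branch's schedules as (Design, Draft, Package, Docs):
Triage=Mon: (Mon,Tue,Tue,Mon) (Mon,Tue,Tue,Tue) (Mon,Tue,Tue,Wed) (Mon,Tue,Wed,Mon) (Mon,Tue,Wed,Tue) (Mon,Tue,Wed,Wed) (Mon,Wed,Tue,Mon) (Mon,Wed,Tue,Tue) (Mon,Wed,Tue,Wed) (Mon,Wed,Wed,Mon) (Mon,Wed,Wed,Tue) (Mon,Wed,Wed,Wed) (Tue,Wed,Tue,Mon) (Tue,Wed,Tue,Tue) (Tue,Wed,Tue,Wed) (Tue,Wed,Wed,Mon) (Tue,Wed,Wed,Tue) (Tue,Wed,Wed,Wed) — 18.
Triage=Tue: (Mon,Wed,Wed,Mon) (Mon,Wed,Wed,Tue) (Mon,Wed,Wed,Wed) (Tue,Wed,Wed,Mon) (Tue,Wed,Wed,Tue) (Tue,Wed,Wed,Wed) — 6.
Summing: 18 + 6 = 24.

24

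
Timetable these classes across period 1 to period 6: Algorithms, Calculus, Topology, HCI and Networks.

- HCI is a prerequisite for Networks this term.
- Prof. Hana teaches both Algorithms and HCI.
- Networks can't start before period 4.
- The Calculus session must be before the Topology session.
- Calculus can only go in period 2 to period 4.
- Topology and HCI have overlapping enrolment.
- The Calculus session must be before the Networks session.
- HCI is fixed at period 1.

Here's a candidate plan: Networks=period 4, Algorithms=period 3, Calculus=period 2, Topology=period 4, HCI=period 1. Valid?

Calculus can only go in period 2 to period 4 — holds.
The Calculus session must be before the Topology session — holds.
The Calculus session must be before the Networks session — holds.
Topology and HCI have overlapping enrolment — holds.
HCI is a prerequisite for Networks this term — holds.
HCI is fixed at period 1 — holds.
Networks can't start before period 4 — holds.
Prof. Hana teaches both Algorithms and HCI — holds.

Yes, all constraints hold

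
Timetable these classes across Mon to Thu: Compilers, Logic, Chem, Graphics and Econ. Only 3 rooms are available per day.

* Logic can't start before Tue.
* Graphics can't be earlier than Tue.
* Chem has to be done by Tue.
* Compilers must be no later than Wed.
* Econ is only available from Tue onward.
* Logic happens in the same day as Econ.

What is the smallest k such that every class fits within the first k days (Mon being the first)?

2 days

With at most 3 per day and 5 classes, at least 2 days are needed.
Logic can't be placed before Tue — that is day 2 counting from Mon — so the schedule must run through at least 2 days.
2 works (last occupied day: Tue): for example Chem -> Mon, Econ -> Tue, Graphics -> Tue, Logic -> Tue, Compilers -> Mon.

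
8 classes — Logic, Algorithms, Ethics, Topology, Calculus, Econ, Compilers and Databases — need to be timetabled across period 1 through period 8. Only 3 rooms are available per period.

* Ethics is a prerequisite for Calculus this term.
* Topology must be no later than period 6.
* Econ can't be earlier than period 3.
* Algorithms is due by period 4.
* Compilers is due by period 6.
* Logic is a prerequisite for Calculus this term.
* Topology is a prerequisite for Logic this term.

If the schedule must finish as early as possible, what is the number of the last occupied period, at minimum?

The precedence chain requires at least 3 distinct periods.
With at most 3 per period and 8 classes, at least 3 periods are needed.
3 works (last occupied period: period 3): for example Algorithms in period 1, Databases in period 2, Econ in period 3, Ethics in period 1, Topology in period 1, Logic in period 2, Compilers in period 2, Calculus in period 3.

3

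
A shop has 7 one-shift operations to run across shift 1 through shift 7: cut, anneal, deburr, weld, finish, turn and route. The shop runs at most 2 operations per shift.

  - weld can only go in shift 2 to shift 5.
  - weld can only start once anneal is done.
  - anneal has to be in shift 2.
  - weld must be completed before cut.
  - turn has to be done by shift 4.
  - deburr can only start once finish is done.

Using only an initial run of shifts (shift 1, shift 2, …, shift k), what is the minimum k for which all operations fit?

The precedence chain requires at least 3 distinct shifts.
With at most 2 per shift and 7 operations, at least 4 shifts are needed.
Propagating the time windows through the other constraints, cut can't land before shift 4, so the schedule must run through at least shift 4.
4 works (last occupied shift: shift 4): for example anneal in shift 2, turn in shift 1, weld in shift 3, route in shift 3, cut in shift 4, deburr in shift 2, finish in shift 1.

4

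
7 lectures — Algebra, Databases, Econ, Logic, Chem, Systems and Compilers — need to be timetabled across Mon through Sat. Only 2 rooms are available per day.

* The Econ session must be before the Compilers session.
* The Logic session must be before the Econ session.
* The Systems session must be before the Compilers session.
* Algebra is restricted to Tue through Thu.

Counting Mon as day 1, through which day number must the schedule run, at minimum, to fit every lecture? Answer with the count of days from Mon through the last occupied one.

4 days

The precedence chain requires at least 3 distinct days.
With at most 2 per day and 7 lectures, at least 4 days are needed.
4 works (last occupied day: Thu): for example Algebra=Tue; Chem=Thu; Logic=Mon; Databases=Wed; Systems=Mon; Econ=Tue; Compilers=Wed.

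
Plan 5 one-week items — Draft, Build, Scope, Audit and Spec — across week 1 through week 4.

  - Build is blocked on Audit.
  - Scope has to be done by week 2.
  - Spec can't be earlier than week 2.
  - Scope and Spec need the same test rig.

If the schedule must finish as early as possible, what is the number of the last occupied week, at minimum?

week 2

The precedence chain requires at least 2 distinct weeks.
2 works (last occupied week: week 2): for example Draft=week 1; Spec=week 2; Scope=week 1; Audit=week 1; Build=week 2.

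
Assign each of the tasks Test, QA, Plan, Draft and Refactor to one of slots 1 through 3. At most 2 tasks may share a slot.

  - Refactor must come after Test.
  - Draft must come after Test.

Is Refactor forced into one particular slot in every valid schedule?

Refactor can be 2 (e.g. Plan=3, Draft=2, Refactor=2, Test=1, QA=1) or 3 (e.g. Draft -> 2; Test -> 1; Refactor -> 3; Plan -> 2; QA -> 1).

No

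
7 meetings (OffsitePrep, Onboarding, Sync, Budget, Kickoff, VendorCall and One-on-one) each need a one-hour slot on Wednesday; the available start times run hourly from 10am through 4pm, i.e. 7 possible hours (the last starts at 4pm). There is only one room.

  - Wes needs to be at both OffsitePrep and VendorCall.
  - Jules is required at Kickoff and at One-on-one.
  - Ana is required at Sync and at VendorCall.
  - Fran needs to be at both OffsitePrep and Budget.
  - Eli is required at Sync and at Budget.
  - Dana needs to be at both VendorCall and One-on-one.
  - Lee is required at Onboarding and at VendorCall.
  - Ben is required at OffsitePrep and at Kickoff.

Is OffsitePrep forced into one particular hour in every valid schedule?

No

OffsitePrep can be 10am (e.g. VendorCall=3pm, Budget=1pm, One-on-one=4pm, OffsitePrep=10am, Kickoff=2pm, Sync=12pm, Onboarding=11am) or 11am (e.g. One-on-one=4pm; Budget=1pm; VendorCall=3pm; OffsitePrep=11am; Sync=12pm; Onboarding=10am; Kickoff=2pm).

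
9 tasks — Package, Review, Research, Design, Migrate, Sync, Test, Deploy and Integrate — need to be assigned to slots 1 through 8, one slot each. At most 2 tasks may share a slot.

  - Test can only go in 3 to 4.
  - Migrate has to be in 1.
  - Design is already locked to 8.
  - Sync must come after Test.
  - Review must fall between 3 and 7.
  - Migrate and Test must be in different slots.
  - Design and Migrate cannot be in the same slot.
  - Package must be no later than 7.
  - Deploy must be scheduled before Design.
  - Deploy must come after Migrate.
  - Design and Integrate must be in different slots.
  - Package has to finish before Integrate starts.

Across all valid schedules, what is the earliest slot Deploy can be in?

Precedence pushes Deploy to at least 2; downstream work caps Deploy at 7.
Deploy at 2 is achievable: Package=1; Research=4; Deploy=2; Test=3; Migrate=1; Sync=4; Review=3; Design=8; Integrate=2.

2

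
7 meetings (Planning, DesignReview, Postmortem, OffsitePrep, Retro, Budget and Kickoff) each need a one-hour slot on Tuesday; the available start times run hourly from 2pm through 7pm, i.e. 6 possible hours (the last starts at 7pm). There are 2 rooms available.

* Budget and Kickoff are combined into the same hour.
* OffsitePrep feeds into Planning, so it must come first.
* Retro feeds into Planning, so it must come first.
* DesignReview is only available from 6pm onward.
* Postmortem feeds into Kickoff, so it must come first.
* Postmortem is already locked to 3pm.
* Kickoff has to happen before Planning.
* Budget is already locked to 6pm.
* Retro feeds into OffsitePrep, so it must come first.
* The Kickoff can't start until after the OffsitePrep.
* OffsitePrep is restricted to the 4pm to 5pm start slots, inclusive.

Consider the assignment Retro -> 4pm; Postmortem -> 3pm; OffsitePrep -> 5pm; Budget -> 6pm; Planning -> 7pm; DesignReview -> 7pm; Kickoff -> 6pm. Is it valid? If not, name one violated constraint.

Yes, all constraints hold

OffsitePrep is restricted to the 4pm to 5pm start slots, inclusive — holds.
OffsitePrep feeds into Planning, so it must come first — holds.
The Kickoff can't start until after the OffsitePrep — holds.
DesignReview is only available from 6pm onward — holds.
Kickoff has to happen before Planning — holds.
Postmortem is already locked to 3pm — holds.
There are 2 rooms available — holds.
Retro feeds into OffsitePrep, so it must come first — holds.
Budget is already locked to 6pm — holds.
Postmortem feeds into Kickoff, so it must come first — holds.
Budget and Kickoff are combined into the same hour — holds.
Retro feeds into Planning, so it must come first — holds.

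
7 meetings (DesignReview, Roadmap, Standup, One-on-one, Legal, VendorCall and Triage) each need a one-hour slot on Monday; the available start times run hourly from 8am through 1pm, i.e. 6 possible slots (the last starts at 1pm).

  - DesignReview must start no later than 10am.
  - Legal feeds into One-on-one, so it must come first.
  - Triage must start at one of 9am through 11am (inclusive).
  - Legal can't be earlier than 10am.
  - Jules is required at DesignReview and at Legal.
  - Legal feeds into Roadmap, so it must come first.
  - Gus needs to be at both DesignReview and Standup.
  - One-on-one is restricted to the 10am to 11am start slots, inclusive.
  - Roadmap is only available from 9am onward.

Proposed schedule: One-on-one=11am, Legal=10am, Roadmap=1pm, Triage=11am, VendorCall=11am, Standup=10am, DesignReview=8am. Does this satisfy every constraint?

Triage must start at one of 9am through 11am (inclusive) — holds.
Gus needs to be at both DesignReview and Standup — holds.
Legal feeds into One-on-one, so it must come first — holds.
Jules is required at DesignReview and at Legal — holds.
DesignReview must start no later than 10am — holds.
Roadmap is only available from 9am onward — holds.
One-on-one is restricted to the 10am to 11am start slots, inclusive — holds.
Legal feeds into Roadmap, so it must come first — holds.
Legal can't be earlier than 10am — holds.

Valid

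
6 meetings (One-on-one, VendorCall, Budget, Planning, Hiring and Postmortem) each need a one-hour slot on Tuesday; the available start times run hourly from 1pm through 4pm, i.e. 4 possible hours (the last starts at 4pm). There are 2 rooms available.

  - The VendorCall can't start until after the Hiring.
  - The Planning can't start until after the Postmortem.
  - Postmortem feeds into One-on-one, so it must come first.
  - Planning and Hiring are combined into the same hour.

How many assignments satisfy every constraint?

Splitting on One-on-one: it can be 2pm (3), 3pm (5), 4pm (9). Listing each branch's schedules as (VendorCall, Budget, Planning, Hiring, Postmortem):
One-on-one=2pm: (4pm,1pm,3pm,3pm,1pm) (4pm,2pm,3pm,3pm,1pm) (4pm,4pm,3pm,3pm,1pm) — 3.
One-on-one=3pm: (3pm,1pm,2pm,2pm,1pm) (3pm,4pm,2pm,2pm,1pm) (4pm,1pm,2pm,2pm,1pm) (4pm,3pm,2pm,2pm,1pm) (4pm,4pm,2pm,2pm,1pm) — 5.
One-on-one=4pm: (3pm,1pm,2pm,2pm,1pm) (3pm,3pm,2pm,2pm,1pm) (3pm,4pm,2pm,2pm,1pm) (4pm,1pm,2pm,2pm,1pm) (4pm,1pm,3pm,3pm,1pm) (4pm,1pm,3pm,3pm,2pm) (4pm,2pm,3pm,3pm,1pm) (4pm,2pm,3pm,3pm,2pm) (4pm,3pm,2pm,2pm,1pm) — 9.
Summing: 3 + 5 + 9 = 17.

17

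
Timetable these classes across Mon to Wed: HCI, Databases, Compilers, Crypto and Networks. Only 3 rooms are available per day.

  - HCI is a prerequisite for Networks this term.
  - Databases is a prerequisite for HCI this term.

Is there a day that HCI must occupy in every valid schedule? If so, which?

Tue

Precedence pushes HCI to at least Tue; downstream work caps HCI at Tue.
So HCI is pinned to Tue.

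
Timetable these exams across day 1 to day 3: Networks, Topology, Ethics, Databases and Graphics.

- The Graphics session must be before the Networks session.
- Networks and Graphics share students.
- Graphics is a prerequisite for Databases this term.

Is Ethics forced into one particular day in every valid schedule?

Ethics can be day 1 (e.g. Databases=day 2; Ethics=day 1; Topology=day 1; Graphics=day 1; Networks=day 2) or day 2 (e.g. Ethics in day 2, Networks in day 2, Topology in day 1, Graphics in day 1, Databases in day 2).

No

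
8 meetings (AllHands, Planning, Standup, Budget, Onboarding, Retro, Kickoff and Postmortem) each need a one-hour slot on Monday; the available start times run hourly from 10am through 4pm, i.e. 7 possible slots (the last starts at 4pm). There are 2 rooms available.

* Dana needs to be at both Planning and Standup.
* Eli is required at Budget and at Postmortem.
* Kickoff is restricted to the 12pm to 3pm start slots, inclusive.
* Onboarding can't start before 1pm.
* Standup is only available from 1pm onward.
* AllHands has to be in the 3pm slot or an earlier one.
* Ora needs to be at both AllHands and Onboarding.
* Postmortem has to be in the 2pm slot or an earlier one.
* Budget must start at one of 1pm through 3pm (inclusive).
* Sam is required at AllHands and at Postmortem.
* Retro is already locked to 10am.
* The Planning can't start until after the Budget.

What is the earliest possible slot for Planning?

2pm

Precedence pushes Planning to at least 2pm.
Planning at 2pm is achievable: Planning -> 2pm; Budget -> 1pm; Postmortem -> 10am; Retro -> 10am; Onboarding -> 2pm; AllHands -> 11am; Standup -> 1pm; Kickoff -> 12pm.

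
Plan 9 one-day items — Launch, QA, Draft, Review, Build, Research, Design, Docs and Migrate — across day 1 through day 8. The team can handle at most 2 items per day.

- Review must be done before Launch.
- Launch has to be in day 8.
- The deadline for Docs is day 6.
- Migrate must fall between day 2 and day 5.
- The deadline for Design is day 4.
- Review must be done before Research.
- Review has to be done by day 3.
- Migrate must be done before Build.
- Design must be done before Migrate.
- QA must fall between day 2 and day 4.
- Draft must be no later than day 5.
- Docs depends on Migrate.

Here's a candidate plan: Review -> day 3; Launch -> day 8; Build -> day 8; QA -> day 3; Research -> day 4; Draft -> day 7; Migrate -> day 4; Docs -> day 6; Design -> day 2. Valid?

Migrate must be done before Build — holds.
QA must fall between day 2 and day 4 — holds.
Docs depends on Migrate — holds.
The deadline for Design is day 4 — holds.
Review has to be done by day 3 — holds.
Design must be done before Migrate — holds.
Launch has to be in day 8 — holds.
Review must be done before Research — holds.
The deadline for Docs is day 6 — holds.
The team can handle at most 2 items per day — holds.
Review must be done before Launch — holds.
Migrate must fall between day 2 and day 5 — holds.
Draft must be no later than day 5 — violated.

Invalid. Draft must be no later than day 5.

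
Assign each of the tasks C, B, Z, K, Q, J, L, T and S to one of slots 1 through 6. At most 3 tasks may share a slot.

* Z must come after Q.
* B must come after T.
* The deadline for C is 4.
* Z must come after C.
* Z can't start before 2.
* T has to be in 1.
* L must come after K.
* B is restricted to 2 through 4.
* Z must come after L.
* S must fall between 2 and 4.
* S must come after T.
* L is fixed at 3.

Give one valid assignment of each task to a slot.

Z=4, J=3, B=2, L=3, C=1, Q=2, S=2, K=1, T=1

Checking: Q(2) before Z(4); L(3) before Z(4); K(1) before L(3); T(1) before S(2); C(1) before Z(4); T(1) before B(2); T=1 in [1,1]; B=2 in [2,4]; S=2 in [2,4]; Z=4 in [2,6]; C=1 in [1,4]; L=3 in [3,3]; max 3 per slot (cap 3).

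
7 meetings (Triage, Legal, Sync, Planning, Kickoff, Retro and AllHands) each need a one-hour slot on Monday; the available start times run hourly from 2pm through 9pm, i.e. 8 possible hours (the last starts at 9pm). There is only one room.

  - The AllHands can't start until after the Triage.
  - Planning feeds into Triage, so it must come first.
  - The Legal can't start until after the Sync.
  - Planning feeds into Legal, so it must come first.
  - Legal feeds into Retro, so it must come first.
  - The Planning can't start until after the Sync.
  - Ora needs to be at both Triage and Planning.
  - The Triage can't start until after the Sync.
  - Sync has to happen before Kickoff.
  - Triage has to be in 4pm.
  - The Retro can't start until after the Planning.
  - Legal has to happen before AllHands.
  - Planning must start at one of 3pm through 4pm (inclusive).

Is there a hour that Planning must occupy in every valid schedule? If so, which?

Planning's window is 3pm–4pm.
Triage is fixed at 4pm, and Planning can't share a hour with Triage.
So Planning must be 3pm.

3pm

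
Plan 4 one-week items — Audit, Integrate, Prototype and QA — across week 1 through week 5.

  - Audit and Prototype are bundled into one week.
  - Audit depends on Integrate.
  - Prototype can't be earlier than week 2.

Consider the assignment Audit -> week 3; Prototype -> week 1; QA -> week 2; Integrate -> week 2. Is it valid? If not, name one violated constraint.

No. Prototype can't be earlier than week 2 is not satisfied.

Prototype can't be earlier than week 2 — violated.
Audit and Prototype are bundled into one week — violated.
Audit depends on Integrate — holds.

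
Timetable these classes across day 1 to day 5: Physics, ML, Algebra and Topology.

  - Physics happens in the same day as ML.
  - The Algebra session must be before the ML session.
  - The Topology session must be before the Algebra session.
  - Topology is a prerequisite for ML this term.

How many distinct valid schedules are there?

10

Splitting on Physics: it can be day 3 (1), day 4 (3), day 5 (6). Listing each branch's schedules as (ML, Algebra, Topology) by day number:
Physics=day 3: (3,2,1) — 1.
Physics=day 4: (4,2,1) (4,3,1) (4,3,2) — 3.
Physics=day 5: (5,2,1) (5,3,1) (5,3,2) (5,4,1) (5,4,2) (5,4,3) — 6.
Summing: 1 + 3 + 6 = 10.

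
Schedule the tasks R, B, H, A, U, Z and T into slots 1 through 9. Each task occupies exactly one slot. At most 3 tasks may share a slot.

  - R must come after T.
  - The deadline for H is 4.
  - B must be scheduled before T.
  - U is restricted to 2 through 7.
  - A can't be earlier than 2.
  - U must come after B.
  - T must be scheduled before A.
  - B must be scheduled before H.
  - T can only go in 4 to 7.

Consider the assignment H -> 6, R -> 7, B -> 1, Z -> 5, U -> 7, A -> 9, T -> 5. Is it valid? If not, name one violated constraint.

A can't be earlier than 2 — holds.
The deadline for H is 4 — violated.
T can only go in 4 to 7 — holds.
U must come after B — holds.
R must come after T — holds.
B must be scheduled before H — holds.
U is restricted to 2 through 7 — holds.
At most 3 tasks may share a slot — holds.
T must be scheduled before A — holds.
B must be scheduled before T — holds.

No. The deadline for H is 4 is not satisfied.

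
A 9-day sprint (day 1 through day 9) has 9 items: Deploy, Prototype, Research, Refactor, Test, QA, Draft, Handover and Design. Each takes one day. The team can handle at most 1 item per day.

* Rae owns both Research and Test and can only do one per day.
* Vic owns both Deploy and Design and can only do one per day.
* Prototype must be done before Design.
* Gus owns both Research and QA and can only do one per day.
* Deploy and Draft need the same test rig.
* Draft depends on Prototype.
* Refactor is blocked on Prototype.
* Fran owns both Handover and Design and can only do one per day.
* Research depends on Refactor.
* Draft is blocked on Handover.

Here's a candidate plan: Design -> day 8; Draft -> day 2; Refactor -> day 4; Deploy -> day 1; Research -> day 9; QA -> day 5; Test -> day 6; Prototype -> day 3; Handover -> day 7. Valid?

Prototype must be done before Design — holds.
Deploy and Draft need the same test rig — holds.
Draft is blocked on Handover — violated.
Draft depends on Prototype — violated.
Refactor is blocked on Prototype — holds.
The team can handle at most 1 item per day — holds.
Rae owns both Research and Test and can only do one per day — holds.
Fran owns both Handover and Design and can only do one per day — holds.
Gus owns both Research and QA and can only do one per day — holds.
Vic owns both Deploy and Design and can only do one per day — holds.
Research depends on Refactor — holds.

No. Draft is blocked on Handover is not satisfied.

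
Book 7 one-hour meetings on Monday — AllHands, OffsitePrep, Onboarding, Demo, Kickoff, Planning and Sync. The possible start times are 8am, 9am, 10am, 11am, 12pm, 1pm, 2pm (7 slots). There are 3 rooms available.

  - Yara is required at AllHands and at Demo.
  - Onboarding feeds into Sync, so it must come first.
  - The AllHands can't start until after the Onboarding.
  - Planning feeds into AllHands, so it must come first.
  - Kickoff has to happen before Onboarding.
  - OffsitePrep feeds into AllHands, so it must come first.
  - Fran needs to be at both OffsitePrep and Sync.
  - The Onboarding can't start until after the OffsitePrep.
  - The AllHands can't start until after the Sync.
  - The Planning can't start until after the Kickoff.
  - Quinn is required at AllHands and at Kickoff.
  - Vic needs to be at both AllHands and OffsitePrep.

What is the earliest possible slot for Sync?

Precedence pushes Sync to at least 10am; downstream work caps Sync at 1pm.
Sync at 10am is achievable: OffsitePrep in 8am, AllHands in 11am, Onboarding in 9am, Sync in 10am, Kickoff in 8am, Planning in 9am, Demo in 8am.

10am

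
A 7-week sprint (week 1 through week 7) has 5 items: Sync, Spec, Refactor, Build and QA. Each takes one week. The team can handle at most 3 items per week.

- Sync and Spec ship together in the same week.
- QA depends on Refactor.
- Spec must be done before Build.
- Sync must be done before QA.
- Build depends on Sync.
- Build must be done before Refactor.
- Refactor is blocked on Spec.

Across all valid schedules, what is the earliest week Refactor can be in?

Precedence pushes Refactor to at least week 3; downstream work caps Refactor at week 6.
Refactor at week 3 is achievable: Spec=week 1; Build=week 2; Sync=week 1; Refactor=week 3; QA=week 4.

week 3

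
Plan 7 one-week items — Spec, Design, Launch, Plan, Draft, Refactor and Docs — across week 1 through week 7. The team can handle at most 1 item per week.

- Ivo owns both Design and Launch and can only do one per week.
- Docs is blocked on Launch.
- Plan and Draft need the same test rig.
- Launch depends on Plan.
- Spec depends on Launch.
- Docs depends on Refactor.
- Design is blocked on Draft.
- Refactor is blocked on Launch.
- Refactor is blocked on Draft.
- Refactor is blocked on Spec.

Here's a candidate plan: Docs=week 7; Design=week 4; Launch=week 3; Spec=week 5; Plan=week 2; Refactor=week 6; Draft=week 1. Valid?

Refactor is blocked on Spec — holds.
Docs depends on Refactor — holds.
Plan and Draft need the same test rig — holds.
The team can handle at most 1 item per week — holds.
Launch depends on Plan — holds.
Docs is blocked on Launch — holds.
Refactor is blocked on Draft — holds.
Design is blocked on Draft — holds.
Refactor is blocked on Launch — holds.
Spec depends on Launch — holds.
Ivo owns both Design and Launch and can only do one per week — holds.

Valid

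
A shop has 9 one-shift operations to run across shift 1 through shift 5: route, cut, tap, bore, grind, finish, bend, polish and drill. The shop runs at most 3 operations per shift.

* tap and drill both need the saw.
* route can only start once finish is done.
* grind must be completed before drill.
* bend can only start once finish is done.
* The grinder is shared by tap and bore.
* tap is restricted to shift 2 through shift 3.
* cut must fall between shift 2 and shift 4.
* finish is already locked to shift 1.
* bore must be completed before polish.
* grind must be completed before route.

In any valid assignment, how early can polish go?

Precedence pushes polish to at least shift 2.
polish at shift 2 is achievable: drill=shift 3, finish=shift 1, bend=shift 3, grind=shift 1, polish=shift 2, bore=shift 1, tap=shift 2, route=shift 3, cut=shift 2.

shift 2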